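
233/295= 233/295 = 0.79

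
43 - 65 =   -  22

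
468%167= 134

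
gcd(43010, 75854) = 782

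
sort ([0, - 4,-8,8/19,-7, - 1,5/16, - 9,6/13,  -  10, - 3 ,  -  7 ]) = [ - 10, - 9,-8, - 7, - 7, - 4, - 3, - 1, 0,  5/16,8/19,6/13 ]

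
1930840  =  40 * 48271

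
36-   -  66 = 102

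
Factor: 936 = 2^3*3^2*13^1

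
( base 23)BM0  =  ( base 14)243B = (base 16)18B5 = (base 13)2b57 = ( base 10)6325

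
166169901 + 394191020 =560360921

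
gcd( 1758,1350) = 6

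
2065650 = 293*7050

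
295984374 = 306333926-10349552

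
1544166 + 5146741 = 6690907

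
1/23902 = 1/23902 = 0.00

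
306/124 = 153/62= 2.47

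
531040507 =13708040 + 517332467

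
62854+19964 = 82818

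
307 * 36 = 11052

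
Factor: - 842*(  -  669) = 563298 = 2^1*3^1*223^1*421^1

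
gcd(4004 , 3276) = 364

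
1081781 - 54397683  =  -53315902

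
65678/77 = 852 + 74/77 = 852.96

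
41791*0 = 0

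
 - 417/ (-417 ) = 1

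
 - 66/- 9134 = 33/4567 = 0.01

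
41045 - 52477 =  - 11432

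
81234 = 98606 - 17372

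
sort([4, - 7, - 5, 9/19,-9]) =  [  -  9, - 7, - 5, 9/19,4]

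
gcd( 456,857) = 1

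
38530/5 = 7706 = 7706.00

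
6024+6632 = 12656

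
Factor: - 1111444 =  -  2^2*139^1*1999^1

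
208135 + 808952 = 1017087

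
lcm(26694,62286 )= 186858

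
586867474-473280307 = 113587167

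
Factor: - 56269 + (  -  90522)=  - 181^1*811^1  =  -  146791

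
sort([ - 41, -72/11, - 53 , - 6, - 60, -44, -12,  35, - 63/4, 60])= [ -60, - 53, - 44, - 41,- 63/4, - 12, - 72/11, - 6, 35,60]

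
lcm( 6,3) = 6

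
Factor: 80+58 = 138=2^1*3^1 *23^1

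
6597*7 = 46179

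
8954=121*74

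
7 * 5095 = 35665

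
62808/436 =15702/109 = 144.06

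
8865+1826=10691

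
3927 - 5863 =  - 1936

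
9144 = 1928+7216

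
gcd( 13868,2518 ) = 2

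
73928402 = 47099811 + 26828591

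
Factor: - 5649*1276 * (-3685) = 2^2*3^1*5^1*7^1*11^2*29^1*67^1*269^1 = 26561936940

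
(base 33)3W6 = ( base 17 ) egb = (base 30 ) 4O9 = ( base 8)10351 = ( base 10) 4329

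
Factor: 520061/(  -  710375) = - 5^( - 3)*593^1*877^1 * 5683^(  -  1)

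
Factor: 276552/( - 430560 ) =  - 2^( - 2)*5^(-1)*13^( - 1 )*167^1 = - 167/260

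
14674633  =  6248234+8426399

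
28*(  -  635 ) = - 17780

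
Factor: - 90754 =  -2^1*45377^1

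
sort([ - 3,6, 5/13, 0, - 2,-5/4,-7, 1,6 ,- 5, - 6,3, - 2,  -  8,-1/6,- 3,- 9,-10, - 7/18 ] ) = [ - 10,-9,-8 ,- 7,-6,-5, - 3 , - 3,  -  2,-2,-5/4, - 7/18,-1/6, 0,5/13,1, 3,6, 6 ]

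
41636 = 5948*7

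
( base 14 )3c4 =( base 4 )23320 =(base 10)760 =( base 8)1370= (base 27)114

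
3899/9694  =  3899/9694=0.40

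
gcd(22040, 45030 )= 190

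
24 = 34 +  - 10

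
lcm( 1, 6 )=6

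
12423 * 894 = 11106162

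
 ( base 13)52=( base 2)1000011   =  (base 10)67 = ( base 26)2f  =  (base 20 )37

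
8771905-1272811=7499094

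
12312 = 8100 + 4212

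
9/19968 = 3/6656 = 0.00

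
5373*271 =1456083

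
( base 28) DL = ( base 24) G1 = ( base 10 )385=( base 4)12001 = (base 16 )181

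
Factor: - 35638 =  - 2^1*103^1*173^1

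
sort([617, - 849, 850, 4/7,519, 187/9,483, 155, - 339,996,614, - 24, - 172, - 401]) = [ -849 , - 401,  -  339, -172, - 24, 4/7,  187/9,155,483,519,614, 617,850,996 ] 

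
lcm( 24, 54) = 216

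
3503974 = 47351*74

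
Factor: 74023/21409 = 271^( - 1 )*937^1 = 937/271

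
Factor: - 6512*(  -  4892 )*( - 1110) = - 35360941440 = -2^7*3^1*5^1*11^1*37^2 * 1223^1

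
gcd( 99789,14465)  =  1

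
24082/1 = 24082 = 24082.00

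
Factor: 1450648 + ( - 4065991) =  - 3^1*193^1*4517^1 = -  2615343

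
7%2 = 1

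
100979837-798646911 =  - 697667074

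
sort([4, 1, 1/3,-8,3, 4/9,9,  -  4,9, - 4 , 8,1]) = [  -  8 , - 4 , - 4, 1/3, 4/9, 1, 1, 3,4, 8, 9,  9]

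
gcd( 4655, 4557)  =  49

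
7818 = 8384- 566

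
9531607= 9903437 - 371830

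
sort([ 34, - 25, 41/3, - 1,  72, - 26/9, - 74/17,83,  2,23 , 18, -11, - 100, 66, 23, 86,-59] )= [ - 100, - 59, - 25, - 11, - 74/17, - 26/9, - 1,2,41/3,18,23,23,34, 66, 72, 83,86]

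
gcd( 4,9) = 1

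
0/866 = 0 = 0.00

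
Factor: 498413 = 43^1 * 67^1*173^1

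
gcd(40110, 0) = 40110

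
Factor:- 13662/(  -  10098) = 17^( - 1)*23^1 = 23/17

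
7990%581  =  437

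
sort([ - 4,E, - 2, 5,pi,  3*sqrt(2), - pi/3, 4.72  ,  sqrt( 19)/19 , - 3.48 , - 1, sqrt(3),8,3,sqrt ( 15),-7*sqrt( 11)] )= [ -7*sqrt( 11 ), - 4,  -  3.48, - 2, - pi/3, - 1, sqrt(19)/19, sqrt( 3), E,3, pi, sqrt( 15), 3*sqrt(2), 4.72, 5, 8]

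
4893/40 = 122  +  13/40 =122.33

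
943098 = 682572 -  - 260526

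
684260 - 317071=367189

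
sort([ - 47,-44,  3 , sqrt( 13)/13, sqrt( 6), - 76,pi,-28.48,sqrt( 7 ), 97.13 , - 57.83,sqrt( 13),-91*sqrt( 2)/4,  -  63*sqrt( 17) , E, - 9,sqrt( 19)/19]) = [ - 63*sqrt( 17),-76, - 57.83 , - 47, - 44, - 91*sqrt(2)/4, - 28.48,-9,sqrt( 19)/19,sqrt(13)/13, sqrt( 6), sqrt (7), E,3,pi,sqrt (13), 97.13]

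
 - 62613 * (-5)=313065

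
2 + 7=9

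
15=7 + 8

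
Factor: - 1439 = - 1439^1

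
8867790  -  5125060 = 3742730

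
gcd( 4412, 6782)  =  2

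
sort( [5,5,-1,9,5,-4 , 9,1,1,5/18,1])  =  [ -4,- 1,5/18, 1,1,1,5,5,5, 9,9 ]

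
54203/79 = 54203/79 = 686.11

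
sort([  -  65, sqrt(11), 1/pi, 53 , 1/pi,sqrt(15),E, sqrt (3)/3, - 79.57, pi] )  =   [ - 79.57, - 65, 1/pi , 1/pi , sqrt( 3 ) /3,E,pi, sqrt(11), sqrt ( 15 ), 53]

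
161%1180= 161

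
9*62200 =559800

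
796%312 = 172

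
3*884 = 2652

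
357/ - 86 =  - 5 + 73/86 = - 4.15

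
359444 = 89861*4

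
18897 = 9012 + 9885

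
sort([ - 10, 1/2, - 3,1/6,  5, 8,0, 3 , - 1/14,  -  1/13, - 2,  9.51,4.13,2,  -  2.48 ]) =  [ - 10, - 3, - 2.48, - 2,-1/13, - 1/14 , 0,  1/6,1/2, 2, 3,  4.13,5, 8, 9.51]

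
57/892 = 57/892  =  0.06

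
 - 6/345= - 1 + 113/115= - 0.02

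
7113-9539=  - 2426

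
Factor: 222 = 2^1*3^1*37^1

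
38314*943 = 36130102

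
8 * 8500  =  68000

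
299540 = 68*4405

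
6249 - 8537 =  - 2288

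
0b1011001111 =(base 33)LQ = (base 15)32E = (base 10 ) 719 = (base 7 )2045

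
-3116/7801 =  - 1 + 4685/7801 = - 0.40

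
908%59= 23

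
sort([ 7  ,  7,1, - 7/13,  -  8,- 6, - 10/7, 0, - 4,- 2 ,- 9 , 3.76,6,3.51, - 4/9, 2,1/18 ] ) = [ - 9, - 8,  -  6, - 4, - 2, - 10/7,  -  7/13, - 4/9,0,1/18,  1, 2, 3.51,3.76,6, 7, 7]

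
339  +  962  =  1301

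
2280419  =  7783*293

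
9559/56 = 9559/56 = 170.70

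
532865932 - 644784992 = -111919060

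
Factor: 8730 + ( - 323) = 8407 = 7^1*1201^1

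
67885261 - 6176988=61708273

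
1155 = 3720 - 2565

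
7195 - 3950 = 3245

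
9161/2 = 9161/2 = 4580.50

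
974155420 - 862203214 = 111952206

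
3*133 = 399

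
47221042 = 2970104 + 44250938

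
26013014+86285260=112298274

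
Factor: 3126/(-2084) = -2^( - 1)*3^1 = - 3/2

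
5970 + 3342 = 9312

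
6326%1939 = 509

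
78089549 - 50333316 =27756233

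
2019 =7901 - 5882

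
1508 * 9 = 13572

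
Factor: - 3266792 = -2^3*29^1*  14081^1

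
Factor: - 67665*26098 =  - 2^1*3^1 * 5^1 * 13^1 * 347^1*13049^1  =  - 1765921170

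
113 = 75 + 38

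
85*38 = 3230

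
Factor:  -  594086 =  - 2^1*139^1 * 2137^1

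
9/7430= 9/7430 = 0.00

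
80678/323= 80678/323 = 249.78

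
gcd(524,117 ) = 1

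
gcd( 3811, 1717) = 1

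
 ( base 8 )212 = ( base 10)138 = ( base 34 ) 42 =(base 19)75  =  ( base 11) 116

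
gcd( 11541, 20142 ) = 3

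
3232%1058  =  58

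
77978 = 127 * 614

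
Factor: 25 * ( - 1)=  - 25 =-  5^2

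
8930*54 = 482220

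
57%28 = 1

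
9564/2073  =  4 + 424/691 = 4.61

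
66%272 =66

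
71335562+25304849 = 96640411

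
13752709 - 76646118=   -  62893409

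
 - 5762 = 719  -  6481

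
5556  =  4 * 1389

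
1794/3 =598 = 598.00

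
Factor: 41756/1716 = 3^( - 1 ) * 73^1 = 73/3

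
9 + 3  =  12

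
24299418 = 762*31889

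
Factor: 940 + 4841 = 3^1*41^1*47^1 = 5781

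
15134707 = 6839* 2213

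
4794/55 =87 + 9/55 = 87.16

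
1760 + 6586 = 8346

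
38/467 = 38/467 = 0.08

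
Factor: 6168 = 2^3 * 3^1 * 257^1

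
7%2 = 1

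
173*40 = 6920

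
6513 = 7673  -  1160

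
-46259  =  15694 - 61953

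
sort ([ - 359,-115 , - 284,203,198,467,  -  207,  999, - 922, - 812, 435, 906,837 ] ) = [ - 922,  -  812, -359,  -  284, - 207, - 115 , 198,203,435,467, 837,  906,999] 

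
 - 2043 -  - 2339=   296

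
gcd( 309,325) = 1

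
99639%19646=1409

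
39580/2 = 19790 =19790.00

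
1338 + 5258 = 6596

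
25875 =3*8625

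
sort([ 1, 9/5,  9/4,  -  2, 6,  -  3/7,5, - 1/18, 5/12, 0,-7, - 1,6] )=[ - 7, - 2, - 1,- 3/7, - 1/18, 0,5/12, 1, 9/5, 9/4, 5, 6 , 6] 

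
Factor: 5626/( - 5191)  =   - 194/179 = - 2^1 * 97^1* 179^( - 1 ) 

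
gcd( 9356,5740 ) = 4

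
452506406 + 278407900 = 730914306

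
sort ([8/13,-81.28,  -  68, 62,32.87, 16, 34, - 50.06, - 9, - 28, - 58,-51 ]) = [ - 81.28, - 68,- 58, - 51, - 50.06, - 28,-9, 8/13, 16, 32.87,34, 62]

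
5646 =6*941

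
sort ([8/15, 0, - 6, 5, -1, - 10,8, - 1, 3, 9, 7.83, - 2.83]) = [ - 10, - 6, - 2.83, - 1, - 1, 0, 8/15,3 , 5, 7.83,8,9]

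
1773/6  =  591/2 =295.50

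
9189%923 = 882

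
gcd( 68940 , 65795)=5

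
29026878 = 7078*4101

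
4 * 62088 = 248352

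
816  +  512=1328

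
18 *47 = 846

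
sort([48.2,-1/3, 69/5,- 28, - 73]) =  [  -  73, - 28,-1/3, 69/5, 48.2]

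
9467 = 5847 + 3620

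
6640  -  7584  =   - 944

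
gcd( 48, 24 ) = 24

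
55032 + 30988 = 86020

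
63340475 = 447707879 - 384367404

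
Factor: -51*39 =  - 3^2 * 13^1 * 17^1 =- 1989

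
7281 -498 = 6783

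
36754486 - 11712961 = 25041525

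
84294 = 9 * 9366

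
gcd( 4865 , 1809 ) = 1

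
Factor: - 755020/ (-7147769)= 2^2*5^1*7^1*17^(-1 )*5393^1*420457^( - 1 ) 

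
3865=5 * 773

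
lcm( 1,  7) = 7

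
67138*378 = 25378164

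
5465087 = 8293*659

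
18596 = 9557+9039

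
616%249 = 118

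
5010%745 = 540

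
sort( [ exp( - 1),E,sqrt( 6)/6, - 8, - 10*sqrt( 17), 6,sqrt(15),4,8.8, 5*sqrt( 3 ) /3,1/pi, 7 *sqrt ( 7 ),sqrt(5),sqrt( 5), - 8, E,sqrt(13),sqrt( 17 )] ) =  [ - 10*sqrt( 17 ), - 8, - 8, 1/pi,exp (-1 ),sqrt ( 6)/6,sqrt(5 ), sqrt( 5 ), E , E,5*sqrt(3) /3, sqrt ( 13 ),  sqrt(15), 4,sqrt( 17), 6,8.8, 7*sqrt( 7)]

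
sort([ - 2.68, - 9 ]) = [-9, - 2.68]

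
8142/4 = 2035+1/2 = 2035.50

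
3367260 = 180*18707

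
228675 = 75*3049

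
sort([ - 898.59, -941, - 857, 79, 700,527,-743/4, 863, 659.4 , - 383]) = [  -  941, - 898.59,-857 , - 383, - 743/4, 79, 527, 659.4, 700 , 863]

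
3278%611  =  223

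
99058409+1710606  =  100769015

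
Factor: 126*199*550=13790700 = 2^2*3^2*5^2*7^1*11^1 * 199^1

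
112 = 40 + 72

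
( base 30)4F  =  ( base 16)87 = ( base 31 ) 4b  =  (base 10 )135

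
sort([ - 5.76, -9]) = [ - 9,-5.76 ]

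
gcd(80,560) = 80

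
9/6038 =9/6038=0.00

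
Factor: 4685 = 5^1*937^1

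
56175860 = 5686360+50489500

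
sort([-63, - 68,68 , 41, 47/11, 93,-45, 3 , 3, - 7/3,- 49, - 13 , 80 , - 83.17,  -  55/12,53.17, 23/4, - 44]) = [ - 83.17, - 68, - 63, - 49,-45,-44, - 13,-55/12, - 7/3, 3, 3, 47/11, 23/4, 41 , 53.17,  68, 80, 93]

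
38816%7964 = 6960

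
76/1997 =76/1997 =0.04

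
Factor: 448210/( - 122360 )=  - 2^(-2 )* 23^ (-1)*337^1 = - 337/92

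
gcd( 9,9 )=9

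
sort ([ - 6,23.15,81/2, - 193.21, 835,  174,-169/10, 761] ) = [ - 193.21,-169/10, - 6,23.15, 81/2, 174,761 , 835 ] 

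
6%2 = 0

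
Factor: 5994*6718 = 40267692 = 2^2*3^4*37^1*3359^1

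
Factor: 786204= 2^2*3^2*21839^1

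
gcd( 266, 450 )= 2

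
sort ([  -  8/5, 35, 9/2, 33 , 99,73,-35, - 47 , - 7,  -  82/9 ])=[-47, - 35, - 82/9, - 7,- 8/5,  9/2,33,35,  73, 99] 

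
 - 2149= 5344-7493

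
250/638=125/319= 0.39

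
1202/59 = 1202/59=   20.37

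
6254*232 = 1450928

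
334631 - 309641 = 24990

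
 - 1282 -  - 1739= 457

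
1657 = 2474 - 817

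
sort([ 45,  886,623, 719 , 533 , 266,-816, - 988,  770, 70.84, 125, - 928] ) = [-988,-928, - 816, 45,70.84, 125,  266,533,  623, 719,770, 886 ]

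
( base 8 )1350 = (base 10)744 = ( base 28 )qg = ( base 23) 198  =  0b1011101000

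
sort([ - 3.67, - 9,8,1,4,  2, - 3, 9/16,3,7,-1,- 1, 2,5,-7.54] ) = [ - 9, - 7.54, - 3.67,-3, - 1, - 1, 9/16,1,2, 2, 3,4, 5,7,  8 ]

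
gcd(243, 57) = 3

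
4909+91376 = 96285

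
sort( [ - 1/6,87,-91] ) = [-91 , - 1/6,  87 ] 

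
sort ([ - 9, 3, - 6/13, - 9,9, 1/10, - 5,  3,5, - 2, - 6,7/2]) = [ - 9 , - 9,-6,- 5, - 2, - 6/13,  1/10, 3,3, 7/2,  5, 9]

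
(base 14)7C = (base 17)68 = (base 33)3b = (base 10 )110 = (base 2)1101110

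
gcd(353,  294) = 1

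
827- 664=163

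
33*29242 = 964986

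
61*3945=240645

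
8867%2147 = 279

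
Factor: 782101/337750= 2^ ( - 1)*5^( - 3 )*7^( - 1 ) * 29^1 * 149^1*181^1 * 193^( - 1) 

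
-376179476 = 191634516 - 567813992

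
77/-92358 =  - 1 + 13183/13194=- 0.00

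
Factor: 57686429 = 877^1*65777^1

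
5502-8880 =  - 3378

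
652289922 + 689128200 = 1341418122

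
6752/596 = 11 + 49/149 = 11.33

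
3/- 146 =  - 1 + 143/146= - 0.02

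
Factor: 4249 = 7^1*607^1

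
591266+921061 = 1512327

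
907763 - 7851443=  - 6943680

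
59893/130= 460 + 93/130 = 460.72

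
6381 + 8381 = 14762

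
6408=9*712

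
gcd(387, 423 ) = 9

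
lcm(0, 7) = 0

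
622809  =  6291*99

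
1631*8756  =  14281036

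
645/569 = 645/569 = 1.13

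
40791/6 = 13597/2 = 6798.50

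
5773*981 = 5663313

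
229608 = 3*76536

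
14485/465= 2897/93 =31.15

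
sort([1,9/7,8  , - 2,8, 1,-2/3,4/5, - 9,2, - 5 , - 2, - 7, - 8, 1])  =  [ - 9, -8, - 7,-5, - 2, - 2, - 2/3, 4/5,1,1, 1, 9/7,2, 8, 8]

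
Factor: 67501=7^1 *9643^1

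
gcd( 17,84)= 1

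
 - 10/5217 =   -  10/5217 = - 0.00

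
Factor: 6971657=7^1*11^2*8231^1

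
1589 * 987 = 1568343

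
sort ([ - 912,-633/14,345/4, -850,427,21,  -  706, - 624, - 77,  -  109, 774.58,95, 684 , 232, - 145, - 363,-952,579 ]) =[ - 952, - 912, - 850,-706, - 624, - 363, - 145,-109, - 77,- 633/14,21, 345/4, 95, 232,427,579, 684,774.58 ]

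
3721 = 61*61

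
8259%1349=165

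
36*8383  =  301788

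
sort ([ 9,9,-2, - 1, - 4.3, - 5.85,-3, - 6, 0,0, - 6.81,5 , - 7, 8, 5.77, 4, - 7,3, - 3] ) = [ - 7, - 7, - 6.81, - 6, - 5.85, - 4.3 , - 3,- 3,-2, - 1,0,0 , 3,4,5, 5.77 , 8, 9, 9 ] 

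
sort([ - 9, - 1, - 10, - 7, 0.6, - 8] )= [  -  10, - 9, - 8, - 7,-1, 0.6 ]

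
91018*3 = 273054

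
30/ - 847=  -  1 + 817/847 = - 0.04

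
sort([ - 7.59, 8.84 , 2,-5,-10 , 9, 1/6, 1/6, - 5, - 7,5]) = [ - 10, - 7.59, - 7, - 5,-5, 1/6, 1/6, 2,  5, 8.84,9]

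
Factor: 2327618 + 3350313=7^1*443^1*1831^1 = 5677931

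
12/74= 6/37  =  0.16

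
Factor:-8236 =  - 2^2 *29^1*71^1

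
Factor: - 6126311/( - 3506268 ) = 2^(  -  2)*3^( - 1)*37^( - 1)*53^( - 1 )*149^( - 1) * 6126311^1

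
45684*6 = 274104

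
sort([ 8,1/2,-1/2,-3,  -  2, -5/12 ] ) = [-3, - 2, - 1/2, - 5/12,1/2,  8]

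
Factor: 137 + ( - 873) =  - 736  =  - 2^5*23^1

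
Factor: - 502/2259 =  - 2^1*3^( - 2) =-2/9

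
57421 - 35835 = 21586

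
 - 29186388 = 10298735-39485123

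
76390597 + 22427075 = 98817672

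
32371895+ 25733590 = 58105485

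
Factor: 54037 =54037^1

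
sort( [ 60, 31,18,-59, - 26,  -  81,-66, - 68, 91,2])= [ - 81,  -  68, - 66, - 59, - 26 , 2, 18, 31, 60, 91] 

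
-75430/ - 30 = 7543/3 = 2514.33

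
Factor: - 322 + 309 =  - 13^1= -13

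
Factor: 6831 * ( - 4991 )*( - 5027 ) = 3^3 * 7^1*11^2*23^2*31^1*457^1 = 171388130067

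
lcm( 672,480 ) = 3360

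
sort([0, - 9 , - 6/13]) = [ - 9,- 6/13,0]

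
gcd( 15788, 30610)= 2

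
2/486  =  1/243  =  0.00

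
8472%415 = 172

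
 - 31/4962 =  - 1  +  4931/4962 = - 0.01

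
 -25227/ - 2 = 12613 + 1/2  =  12613.50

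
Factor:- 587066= - 2^1*73^1*4021^1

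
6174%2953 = 268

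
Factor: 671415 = 3^1*5^1*  17^1*2633^1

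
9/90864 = 1/10096 = 0.00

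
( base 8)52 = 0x2A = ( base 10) 42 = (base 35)17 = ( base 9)46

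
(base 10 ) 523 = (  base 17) 1DD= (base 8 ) 1013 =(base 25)KN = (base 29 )I1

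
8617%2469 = 1210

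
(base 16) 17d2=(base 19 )GGI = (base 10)6098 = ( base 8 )13722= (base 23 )BC3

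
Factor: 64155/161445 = 7^1*13^1*229^ ( - 1 ) = 91/229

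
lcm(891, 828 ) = 81972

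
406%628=406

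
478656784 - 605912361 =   -  127255577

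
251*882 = 221382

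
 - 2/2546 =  - 1/1273 =- 0.00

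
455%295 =160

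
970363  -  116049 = 854314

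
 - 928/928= - 1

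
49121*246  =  12083766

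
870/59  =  870/59 = 14.75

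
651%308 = 35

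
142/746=71/373 = 0.19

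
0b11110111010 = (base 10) 1978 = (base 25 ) 343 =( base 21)4a4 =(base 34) 1O6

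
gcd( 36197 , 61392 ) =1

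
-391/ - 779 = 391/779= 0.50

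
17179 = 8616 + 8563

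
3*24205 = 72615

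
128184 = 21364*6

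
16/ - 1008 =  - 1 +62/63 = - 0.02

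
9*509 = 4581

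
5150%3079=2071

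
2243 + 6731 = 8974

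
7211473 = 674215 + 6537258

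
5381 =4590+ 791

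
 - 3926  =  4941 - 8867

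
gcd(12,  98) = 2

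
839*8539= 7164221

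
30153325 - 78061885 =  - 47908560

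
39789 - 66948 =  - 27159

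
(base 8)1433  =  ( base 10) 795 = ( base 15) 380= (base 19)23g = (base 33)O3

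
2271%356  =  135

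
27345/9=9115/3=3038.33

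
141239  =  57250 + 83989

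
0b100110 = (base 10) 38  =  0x26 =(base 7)53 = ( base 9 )42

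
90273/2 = 90273/2=45136.50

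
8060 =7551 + 509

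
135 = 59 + 76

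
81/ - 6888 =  - 1 + 2269/2296 = -  0.01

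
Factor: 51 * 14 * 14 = 2^2*3^1*7^2*17^1 = 9996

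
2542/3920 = 1271/1960 = 0.65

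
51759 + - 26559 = 25200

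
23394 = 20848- - 2546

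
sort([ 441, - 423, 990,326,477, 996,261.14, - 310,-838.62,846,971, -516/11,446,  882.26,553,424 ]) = [-838.62 , - 423, - 310, - 516/11,261.14, 326, 424, 441,446, 477,  553,846, 882.26, 971, 990, 996]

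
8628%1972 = 740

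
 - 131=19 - 150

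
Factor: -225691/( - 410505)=3^( -1) * 5^( - 1)*269^1*839^1 * 27367^( - 1)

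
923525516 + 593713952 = 1517239468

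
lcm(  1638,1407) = 109746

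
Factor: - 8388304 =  - 2^4*524269^1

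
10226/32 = 319 + 9/16 = 319.56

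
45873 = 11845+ 34028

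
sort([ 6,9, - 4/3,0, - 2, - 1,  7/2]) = [ - 2, - 4/3 , - 1,0,7/2, 6,  9 ] 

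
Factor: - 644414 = -2^1*23^1*14009^1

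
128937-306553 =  - 177616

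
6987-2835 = 4152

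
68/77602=34/38801 = 0.00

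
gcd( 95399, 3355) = 1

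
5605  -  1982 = 3623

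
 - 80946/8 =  - 40473/4 = -  10118.25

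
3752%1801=150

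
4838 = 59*82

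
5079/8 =634 + 7/8 = 634.88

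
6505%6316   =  189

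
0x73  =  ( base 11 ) a5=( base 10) 115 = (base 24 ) 4J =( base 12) 97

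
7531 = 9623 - 2092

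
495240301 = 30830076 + 464410225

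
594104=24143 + 569961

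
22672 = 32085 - 9413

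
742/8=92 + 3/4 = 92.75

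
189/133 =27/19  =  1.42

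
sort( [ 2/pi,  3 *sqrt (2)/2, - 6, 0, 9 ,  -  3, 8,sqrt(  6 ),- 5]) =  [ - 6, - 5, -3 , 0, 2/pi, 3 *sqrt( 2)/2,sqrt(6), 8,9] 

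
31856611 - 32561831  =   - 705220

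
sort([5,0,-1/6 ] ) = [  -  1/6,0,5 ]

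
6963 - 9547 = -2584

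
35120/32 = 2195/2 = 1097.50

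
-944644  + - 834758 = -1779402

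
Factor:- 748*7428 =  - 5556144= - 2^4*3^1* 11^1 * 17^1*619^1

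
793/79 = 793/79 = 10.04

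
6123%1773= 804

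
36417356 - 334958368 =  - 298541012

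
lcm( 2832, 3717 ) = 59472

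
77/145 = 77/145 = 0.53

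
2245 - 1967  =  278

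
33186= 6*5531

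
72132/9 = 24044/3 = 8014.67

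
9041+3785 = 12826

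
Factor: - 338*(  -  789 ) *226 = 60270132 = 2^2*3^1*13^2*113^1*263^1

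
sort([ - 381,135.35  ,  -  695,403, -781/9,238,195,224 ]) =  [ - 695, - 381, -781/9,135.35,195 , 224,238,403 ]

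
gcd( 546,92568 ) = 42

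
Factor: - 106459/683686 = -2^(-1) * 29^1*37^( - 1 ) *3671^1*9239^( -1)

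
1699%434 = 397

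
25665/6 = 4277 + 1/2 = 4277.50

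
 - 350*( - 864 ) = 302400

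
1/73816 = 1/73816=0.00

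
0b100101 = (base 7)52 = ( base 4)211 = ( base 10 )37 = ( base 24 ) 1D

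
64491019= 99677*647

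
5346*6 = 32076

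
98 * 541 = 53018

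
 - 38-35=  - 73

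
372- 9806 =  - 9434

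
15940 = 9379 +6561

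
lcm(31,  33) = 1023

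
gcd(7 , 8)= 1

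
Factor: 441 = 3^2*7^2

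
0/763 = 0 =0.00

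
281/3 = 281/3 = 93.67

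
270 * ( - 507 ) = - 136890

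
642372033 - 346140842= 296231191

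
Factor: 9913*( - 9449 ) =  - 11^1*23^1  *  431^1*859^1= - 93667937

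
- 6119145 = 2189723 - 8308868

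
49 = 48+1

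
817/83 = 9+70/83 = 9.84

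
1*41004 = 41004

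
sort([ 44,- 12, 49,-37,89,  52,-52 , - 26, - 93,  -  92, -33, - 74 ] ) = [ - 93, - 92 , - 74 ,-52, - 37, - 33, - 26, - 12, 44 , 49, 52,89]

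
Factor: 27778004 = 2^2*6944501^1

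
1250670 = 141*8870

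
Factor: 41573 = 7^1*5939^1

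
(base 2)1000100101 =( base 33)GL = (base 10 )549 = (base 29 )ir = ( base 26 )l3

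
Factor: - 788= - 2^2 * 197^1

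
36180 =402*90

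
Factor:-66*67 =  - 4422=- 2^1*3^1* 11^1* 67^1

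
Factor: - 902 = -2^1*11^1*41^1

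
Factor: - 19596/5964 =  - 23/7=-  7^(  -  1)*23^1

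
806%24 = 14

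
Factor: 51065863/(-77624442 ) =- 2^ ( - 1 )*3^ (  -  2)*7^( - 1 )*19^1*71^ (-1)*8677^( - 1 )*2687677^1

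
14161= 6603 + 7558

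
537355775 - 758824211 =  - 221468436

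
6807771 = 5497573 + 1310198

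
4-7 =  - 3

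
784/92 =196/23 = 8.52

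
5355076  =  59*90764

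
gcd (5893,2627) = 71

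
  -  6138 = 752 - 6890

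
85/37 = 2 + 11/37 =2.30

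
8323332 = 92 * 90471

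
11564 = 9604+1960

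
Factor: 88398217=37^1*2389141^1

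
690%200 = 90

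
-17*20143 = -342431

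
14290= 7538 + 6752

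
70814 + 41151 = 111965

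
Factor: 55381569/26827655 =3^1*5^ ( - 1 )*337^1*54779^1*5365531^( -1) 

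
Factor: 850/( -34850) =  - 1/41 = - 41^( - 1)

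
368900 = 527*700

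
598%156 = 130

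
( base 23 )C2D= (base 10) 6407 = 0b1100100000111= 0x1907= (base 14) 2499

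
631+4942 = 5573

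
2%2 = 0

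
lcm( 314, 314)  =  314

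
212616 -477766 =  - 265150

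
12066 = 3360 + 8706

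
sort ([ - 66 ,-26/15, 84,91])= [  -  66 , - 26/15, 84, 91 ]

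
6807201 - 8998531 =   -  2191330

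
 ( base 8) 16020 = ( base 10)7184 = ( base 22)eic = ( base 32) 70G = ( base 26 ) AG8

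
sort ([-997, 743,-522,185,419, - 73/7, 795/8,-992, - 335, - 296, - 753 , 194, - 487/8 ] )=[ - 997,-992,-753,-522,-335, - 296,-487/8,-73/7, 795/8, 185, 194,419, 743] 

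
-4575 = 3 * ( - 1525 ) 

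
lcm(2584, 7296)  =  124032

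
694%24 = 22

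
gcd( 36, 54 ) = 18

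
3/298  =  3/298 = 0.01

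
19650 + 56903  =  76553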